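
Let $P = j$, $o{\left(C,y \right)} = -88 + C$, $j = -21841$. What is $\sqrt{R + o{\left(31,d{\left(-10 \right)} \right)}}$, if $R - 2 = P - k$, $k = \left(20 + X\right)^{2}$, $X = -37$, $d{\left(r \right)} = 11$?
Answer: $3 i \sqrt{2465} \approx 148.95 i$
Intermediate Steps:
$P = -21841$
$k = 289$ ($k = \left(20 - 37\right)^{2} = \left(-17\right)^{2} = 289$)
$R = -22128$ ($R = 2 - 22130 = -22128$)
$\sqrt{R + o{\left(31,d{\left(-10 \right)} \right)}} = \sqrt{-22128 + \left(-88 + 31\right)} = \sqrt{-22128 - 57} = \sqrt{-22185} = 3 i \sqrt{2465}$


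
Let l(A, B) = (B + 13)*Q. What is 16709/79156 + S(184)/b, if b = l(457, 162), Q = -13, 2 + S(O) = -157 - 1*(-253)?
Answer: 397043/2338700 ≈ 0.16977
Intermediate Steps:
S(O) = 94 (S(O) = -2 + (-157 - 1*(-253)) = -2 + (-157 + 253) = -2 + 96 = 94)
l(A, B) = -169 - 13*B (l(A, B) = (B + 13)*(-13) = (13 + B)*(-13) = -169 - 13*B)
b = -2275 (b = -169 - 13*162 = -169 - 2106 = -2275)
16709/79156 + S(184)/b = 16709/79156 + 94/(-2275) = 16709*(1/79156) + 94*(-1/2275) = 217/1028 - 94/2275 = 397043/2338700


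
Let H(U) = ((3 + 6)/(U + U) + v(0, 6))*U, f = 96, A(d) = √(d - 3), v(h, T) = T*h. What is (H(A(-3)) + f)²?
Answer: 40401/4 ≈ 10100.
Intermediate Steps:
A(d) = √(-3 + d)
H(U) = 9/2 (H(U) = ((3 + 6)/(U + U) + 6*0)*U = (9/((2*U)) + 0)*U = (9*(1/(2*U)) + 0)*U = (9/(2*U) + 0)*U = (9/(2*U))*U = 9/2)
(H(A(-3)) + f)² = (9/2 + 96)² = (201/2)² = 40401/4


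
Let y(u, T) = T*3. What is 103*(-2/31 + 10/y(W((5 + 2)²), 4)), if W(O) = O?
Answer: 14729/186 ≈ 79.188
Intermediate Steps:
y(u, T) = 3*T
103*(-2/31 + 10/y(W((5 + 2)²), 4)) = 103*(-2/31 + 10/((3*4))) = 103*(-2*1/31 + 10/12) = 103*(-2/31 + 10*(1/12)) = 103*(-2/31 + ⅚) = 103*(143/186) = 14729/186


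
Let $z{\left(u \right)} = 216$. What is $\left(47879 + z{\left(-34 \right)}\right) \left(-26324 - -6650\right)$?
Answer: $-946221030$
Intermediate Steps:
$\left(47879 + z{\left(-34 \right)}\right) \left(-26324 - -6650\right) = \left(47879 + 216\right) \left(-26324 - -6650\right) = 48095 \left(-26324 + 6650\right) = 48095 \left(-19674\right) = -946221030$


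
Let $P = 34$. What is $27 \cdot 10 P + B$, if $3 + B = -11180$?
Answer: $-2003$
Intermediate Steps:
$B = -11183$ ($B = -3 - 11180 = -11183$)
$27 \cdot 10 P + B = 27 \cdot 10 \cdot 34 - 11183 = 270 \cdot 34 - 11183 = 9180 - 11183 = -2003$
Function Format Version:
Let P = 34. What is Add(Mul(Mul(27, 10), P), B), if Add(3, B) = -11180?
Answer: -2003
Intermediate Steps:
B = -11183 (B = Add(-3, -11180) = -11183)
Add(Mul(Mul(27, 10), P), B) = Add(Mul(Mul(27, 10), 34), -11183) = Add(Mul(270, 34), -11183) = Add(9180, -11183) = -2003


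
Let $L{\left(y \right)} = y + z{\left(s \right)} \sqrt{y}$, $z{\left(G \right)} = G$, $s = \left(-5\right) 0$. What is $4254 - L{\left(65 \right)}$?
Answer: $4189$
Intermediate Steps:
$s = 0$
$L{\left(y \right)} = y$ ($L{\left(y \right)} = y + 0 \sqrt{y} = y + 0 = y$)
$4254 - L{\left(65 \right)} = 4254 - 65 = 4189$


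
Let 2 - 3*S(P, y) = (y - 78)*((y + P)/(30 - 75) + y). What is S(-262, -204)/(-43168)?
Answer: 409543/971280 ≈ 0.42165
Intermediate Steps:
S(P, y) = ⅔ - (-78 + y)*(-P/45 + 44*y/45)/3 (S(P, y) = ⅔ - (y - 78)*((y + P)/(30 - 75) + y)/3 = ⅔ - (-78 + y)*((P + y)/(-45) + y)/3 = ⅔ - (-78 + y)*((P + y)*(-1/45) + y)/3 = ⅔ - (-78 + y)*((-P/45 - y/45) + y)/3 = ⅔ - (-78 + y)*(-P/45 + 44*y/45)/3)
S(-262, -204)/(-43168) = (⅔ - 44/135*(-204)² - 26/45*(-262) + (1144/45)*(-204) + (1/135)*(-262)*(-204))/(-43168) = (⅔ - 44/135*41616 + 6812/45 - 77792/15 + 17816/45)*(-1/43168) = (⅔ - 203456/15 + 6812/45 - 77792/15 + 17816/45)*(-1/43168) = -819086/45*(-1/43168) = 409543/971280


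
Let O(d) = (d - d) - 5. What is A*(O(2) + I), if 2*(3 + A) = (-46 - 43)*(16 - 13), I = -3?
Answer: 1092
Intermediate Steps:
A = -273/2 (A = -3 + ((-46 - 43)*(16 - 13))/2 = -3 + (-89*3)/2 = -3 + (½)*(-267) = -3 - 267/2 = -273/2 ≈ -136.50)
O(d) = -5 (O(d) = 0 - 5 = -5)
A*(O(2) + I) = -273*(-5 - 3)/2 = -273/2*(-8) = 1092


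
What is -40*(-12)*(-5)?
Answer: -2400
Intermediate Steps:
-40*(-12)*(-5) = 480*(-5) = -2400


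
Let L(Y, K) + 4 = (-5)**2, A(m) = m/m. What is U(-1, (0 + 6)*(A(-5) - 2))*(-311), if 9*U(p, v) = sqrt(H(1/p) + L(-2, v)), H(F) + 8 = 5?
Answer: -311*sqrt(2)/3 ≈ -146.61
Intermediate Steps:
A(m) = 1
H(F) = -3 (H(F) = -8 + 5 = -3)
L(Y, K) = 21 (L(Y, K) = -4 + (-5)**2 = -4 + 25 = 21)
U(p, v) = sqrt(2)/3 (U(p, v) = sqrt(-3 + 21)/9 = sqrt(18)/9 = (3*sqrt(2))/9 = sqrt(2)/3)
U(-1, (0 + 6)*(A(-5) - 2))*(-311) = (sqrt(2)/3)*(-311) = -311*sqrt(2)/3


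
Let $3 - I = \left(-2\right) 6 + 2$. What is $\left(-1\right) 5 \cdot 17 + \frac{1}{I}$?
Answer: $- \frac{1104}{13} \approx -84.923$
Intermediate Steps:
$I = 13$ ($I = 3 - \left(\left(-2\right) 6 + 2\right) = 3 - \left(-12 + 2\right) = 3 - -10 = 3 + 10 = 13$)
$\left(-1\right) 5 \cdot 17 + \frac{1}{I} = \left(-1\right) 5 \cdot 17 + \frac{1}{13} = \left(-5\right) 17 + \frac{1}{13} = -85 + \frac{1}{13} = - \frac{1104}{13}$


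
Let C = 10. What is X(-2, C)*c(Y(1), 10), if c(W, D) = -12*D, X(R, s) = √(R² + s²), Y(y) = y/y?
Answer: -240*√26 ≈ -1223.8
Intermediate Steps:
Y(y) = 1
X(-2, C)*c(Y(1), 10) = √((-2)² + 10²)*(-12*10) = √(4 + 100)*(-120) = √104*(-120) = (2*√26)*(-120) = -240*√26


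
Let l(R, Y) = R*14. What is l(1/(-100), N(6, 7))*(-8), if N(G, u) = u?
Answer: 28/25 ≈ 1.1200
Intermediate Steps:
l(R, Y) = 14*R
l(1/(-100), N(6, 7))*(-8) = (14/(-100))*(-8) = (14*(-1/100))*(-8) = -7/50*(-8) = 28/25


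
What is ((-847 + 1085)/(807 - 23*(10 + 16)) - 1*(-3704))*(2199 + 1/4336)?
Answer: 194303988145/23848 ≈ 8.1476e+6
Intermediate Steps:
((-847 + 1085)/(807 - 23*(10 + 16)) - 1*(-3704))*(2199 + 1/4336) = (238/(807 - 23*26) + 3704)*(2199 + 1/4336) = (238/(807 - 598) + 3704)*(9534865/4336) = (238/209 + 3704)*(9534865/4336) = (774374/209)*(9534865/4336) = 194303988145/23848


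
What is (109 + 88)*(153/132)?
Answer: 10047/44 ≈ 228.34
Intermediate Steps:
(109 + 88)*(153/132) = 197*(153*(1/132)) = 197*(51/44) = 10047/44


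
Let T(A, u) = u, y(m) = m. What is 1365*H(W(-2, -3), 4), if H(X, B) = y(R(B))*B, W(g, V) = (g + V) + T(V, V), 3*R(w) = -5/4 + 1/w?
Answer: -1820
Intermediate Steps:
R(w) = -5/12 + 1/(3*w) (R(w) = (-5/4 + 1/w)/3 = -5/12 + 1/(3*w))
W(g, V) = g + 2*V (W(g, V) = (g + V) + V = (V + g) + V = g + 2*V)
H(X, B) = 1/3 - 5*B/12 (H(X, B) = ((4 - 5*B)/(12*B))*B = 1/3 - 5*B/12)
1365*H(W(-2, -3), 4) = 1365*(1/3 - 5/12*4) = 1365*(1/3 - 5/3) = 1365*(-4/3) = -1820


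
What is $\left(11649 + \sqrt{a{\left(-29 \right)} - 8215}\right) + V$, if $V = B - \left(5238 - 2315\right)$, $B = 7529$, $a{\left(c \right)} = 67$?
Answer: $16255 + 2 i \sqrt{2037} \approx 16255.0 + 90.266 i$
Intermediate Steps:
$V = 4606$ ($V = 7529 - \left(5238 - 2315\right) = 7529 - 2923 = 4606$)
$\left(11649 + \sqrt{a{\left(-29 \right)} - 8215}\right) + V = \left(11649 + \sqrt{67 - 8215}\right) + 4606 = \left(11649 + \sqrt{-8148}\right) + 4606 = \left(11649 + 2 i \sqrt{2037}\right) + 4606 = 16255 + 2 i \sqrt{2037}$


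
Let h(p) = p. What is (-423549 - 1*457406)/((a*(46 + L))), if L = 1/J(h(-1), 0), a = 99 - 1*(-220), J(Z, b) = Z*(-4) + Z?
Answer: -2642865/44341 ≈ -59.603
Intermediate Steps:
J(Z, b) = -3*Z (J(Z, b) = -4*Z + Z = -3*Z)
a = 319 (a = 99 + 220 = 319)
L = ⅓ (L = 1/(-3*(-1)) = 1/3 = ⅓ ≈ 0.33333)
(-423549 - 1*457406)/((a*(46 + L))) = (-423549 - 1*457406)/((319*(46 + ⅓))) = (-423549 - 457406)/((319*(139/3))) = -880955/44341/3 = -880955*3/44341 = -2642865/44341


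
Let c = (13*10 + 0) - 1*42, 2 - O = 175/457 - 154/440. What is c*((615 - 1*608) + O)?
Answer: 1803098/2285 ≈ 789.10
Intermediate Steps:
O = 17979/9140 (O = 2 - (175/457 - 154/440) = 2 - (175*(1/457) - 154*1/440) = 2 - (175/457 - 7/20) = 2 - 1*301/9140 = 2 - 301/9140 = 17979/9140 ≈ 1.9671)
c = 88 (c = (130 + 0) - 42 = 130 - 42 = 88)
c*((615 - 1*608) + O) = 88*((615 - 1*608) + 17979/9140) = 88*((615 - 608) + 17979/9140) = 88*(7 + 17979/9140) = 88*(81959/9140) = 1803098/2285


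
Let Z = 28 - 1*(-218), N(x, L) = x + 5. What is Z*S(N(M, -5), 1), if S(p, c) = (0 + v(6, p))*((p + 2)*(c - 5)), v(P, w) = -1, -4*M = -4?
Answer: 7872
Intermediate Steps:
M = 1 (M = -¼*(-4) = 1)
N(x, L) = 5 + x
S(p, c) = -(-5 + c)*(2 + p) (S(p, c) = (0 - 1)*((p + 2)*(c - 5)) = -(2 + p)*(-5 + c) = -(-5 + c)*(2 + p))
Z = 246 (Z = 28 + 218 = 246)
Z*S(N(M, -5), 1) = 246*(10 - 2*1 + 5*(5 + 1) - 1*1*(5 + 1)) = 246*(10 - 2 + 5*6 - 1*1*6) = 246*(10 - 2 + 30 - 6) = 246*32 = 7872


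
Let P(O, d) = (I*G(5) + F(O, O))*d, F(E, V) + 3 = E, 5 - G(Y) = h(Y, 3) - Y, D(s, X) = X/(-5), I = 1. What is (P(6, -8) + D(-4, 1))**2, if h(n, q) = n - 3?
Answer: 194481/25 ≈ 7779.2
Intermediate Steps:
h(n, q) = -3 + n
D(s, X) = -X/5 (D(s, X) = X*(-1/5) = -X/5)
G(Y) = 8 (G(Y) = 5 - ((-3 + Y) - Y) = 5 - 1*(-3) = 5 + 3 = 8)
F(E, V) = -3 + E
P(O, d) = d*(5 + O) (P(O, d) = (1*8 + (-3 + O))*d = (8 + (-3 + O))*d = (5 + O)*d = d*(5 + O))
(P(6, -8) + D(-4, 1))**2 = (-8*(5 + 6) - 1/5*1)**2 = (-8*11 - 1/5)**2 = (-88 - 1/5)**2 = (-441/5)**2 = 194481/25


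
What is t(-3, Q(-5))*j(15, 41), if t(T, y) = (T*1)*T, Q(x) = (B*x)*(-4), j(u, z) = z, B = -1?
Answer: 369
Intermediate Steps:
Q(x) = 4*x (Q(x) = -x*(-4) = 4*x)
t(T, y) = T² (t(T, y) = T*T = T²)
t(-3, Q(-5))*j(15, 41) = (-3)²*41 = 9*41 = 369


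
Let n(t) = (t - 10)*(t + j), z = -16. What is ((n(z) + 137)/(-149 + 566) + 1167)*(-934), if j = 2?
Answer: -151662920/139 ≈ -1.0911e+6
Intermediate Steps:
n(t) = (-10 + t)*(2 + t) (n(t) = (t - 10)*(t + 2) = (-10 + t)*(2 + t))
((n(z) + 137)/(-149 + 566) + 1167)*(-934) = (((-20 + (-16)**2 - 8*(-16)) + 137)/(-149 + 566) + 1167)*(-934) = (((-20 + 256 + 128) + 137)/417 + 1167)*(-934) = ((364 + 137)*(1/417) + 1167)*(-934) = (501*(1/417) + 1167)*(-934) = (167/139 + 1167)*(-934) = (162380/139)*(-934) = -151662920/139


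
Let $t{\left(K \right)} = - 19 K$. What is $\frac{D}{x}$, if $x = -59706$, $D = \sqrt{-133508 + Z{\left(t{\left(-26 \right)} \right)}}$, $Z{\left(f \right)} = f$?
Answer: $- \frac{i \sqrt{133014}}{59706} \approx - 0.0061084 i$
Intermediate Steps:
$D = i \sqrt{133014}$ ($D = \sqrt{-133508 - -494} = \sqrt{-133508 + 494} = \sqrt{-133014} = i \sqrt{133014} \approx 364.71 i$)
$\frac{D}{x} = \frac{i \sqrt{133014}}{-59706} = i \sqrt{133014} \left(- \frac{1}{59706}\right) = - \frac{i \sqrt{133014}}{59706}$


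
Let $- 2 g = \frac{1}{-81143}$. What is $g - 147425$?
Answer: $- \frac{23925013549}{162286} \approx -1.4743 \cdot 10^{5}$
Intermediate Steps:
$g = \frac{1}{162286}$ ($g = - \frac{1}{2 \left(-81143\right)} = \left(- \frac{1}{2}\right) \left(- \frac{1}{81143}\right) = \frac{1}{162286} \approx 6.162 \cdot 10^{-6}$)
$g - 147425 = \frac{1}{162286} - 147425 = - \frac{23925013549}{162286}$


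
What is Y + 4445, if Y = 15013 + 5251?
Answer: 24709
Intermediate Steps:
Y = 20264
Y + 4445 = 20264 + 4445 = 24709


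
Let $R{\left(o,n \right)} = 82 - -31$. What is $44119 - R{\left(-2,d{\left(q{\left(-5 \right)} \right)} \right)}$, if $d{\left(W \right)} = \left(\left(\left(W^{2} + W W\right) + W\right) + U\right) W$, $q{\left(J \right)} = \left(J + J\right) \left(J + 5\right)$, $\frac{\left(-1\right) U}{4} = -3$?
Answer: $44006$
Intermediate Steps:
$U = 12$ ($U = \left(-4\right) \left(-3\right) = 12$)
$q{\left(J \right)} = 2 J \left(5 + J\right)$
$d{\left(W \right)} = W \left(12 + W + 2 W^{2}\right)$ ($d{\left(W \right)} = \left(\left(\left(W^{2} + W W\right) + W\right) + 12\right) W = \left(\left(\left(W^{2} + W^{2}\right) + W\right) + 12\right) W = \left(\left(2 W^{2} + W\right) + 12\right) W = \left(\left(W + 2 W^{2}\right) + 12\right) W = \left(12 + W + 2 W^{2}\right) W = W \left(12 + W + 2 W^{2}\right)$)
$R{\left(o,n \right)} = 113$ ($R{\left(o,n \right)} = 82 + 31 = 113$)
$44119 - R{\left(-2,d{\left(q{\left(-5 \right)} \right)} \right)} = 44119 - 113 = 44006$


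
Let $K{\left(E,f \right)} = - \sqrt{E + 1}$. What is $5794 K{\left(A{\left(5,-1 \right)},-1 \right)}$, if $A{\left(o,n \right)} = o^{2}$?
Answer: $- 5794 \sqrt{26} \approx -29544.0$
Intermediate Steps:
$K{\left(E,f \right)} = - \sqrt{1 + E}$
$5794 K{\left(A{\left(5,-1 \right)},-1 \right)} = 5794 \left(- \sqrt{1 + 5^{2}}\right) = 5794 \left(- \sqrt{1 + 25}\right) = 5794 \left(- \sqrt{26}\right) = - 5794 \sqrt{26}$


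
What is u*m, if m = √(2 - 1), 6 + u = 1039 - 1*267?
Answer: 766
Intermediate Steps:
u = 766 (u = -6 + (1039 - 1*267) = -6 + (1039 - 267) = -6 + 772 = 766)
m = 1 (m = √1 = 1)
u*m = 766*1 = 766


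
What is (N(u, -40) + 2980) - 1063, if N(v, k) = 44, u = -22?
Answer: 1961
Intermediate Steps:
(N(u, -40) + 2980) - 1063 = (44 + 2980) - 1063 = 3024 - 1063 = 1961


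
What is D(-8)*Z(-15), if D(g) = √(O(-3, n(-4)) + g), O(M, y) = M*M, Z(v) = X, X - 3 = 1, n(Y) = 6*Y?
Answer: 4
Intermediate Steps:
X = 4 (X = 3 + 1 = 4)
Z(v) = 4
O(M, y) = M²
D(g) = √(9 + g) (D(g) = √((-3)² + g) = √(9 + g))
D(-8)*Z(-15) = √(9 - 8)*4 = √1*4 = 1*4 = 4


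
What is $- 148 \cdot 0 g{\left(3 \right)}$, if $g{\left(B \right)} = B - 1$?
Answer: $0$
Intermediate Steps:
$g{\left(B \right)} = -1 + B$
$- 148 \cdot 0 g{\left(3 \right)} = - 148 \cdot 0 \left(-1 + 3\right) = - 148 \cdot 0 \cdot 2 = \left(-148\right) 0 = 0$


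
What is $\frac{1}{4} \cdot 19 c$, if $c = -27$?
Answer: $- \frac{513}{4} \approx -128.25$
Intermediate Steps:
$\frac{1}{4} \cdot 19 c = \frac{1}{4} \cdot 19 \left(-27\right) = \frac{19}{4} \left(-27\right) = - \frac{513}{4}$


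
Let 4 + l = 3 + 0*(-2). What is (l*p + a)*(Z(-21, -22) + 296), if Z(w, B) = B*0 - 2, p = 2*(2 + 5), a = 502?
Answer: 143472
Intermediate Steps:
l = -1 (l = -4 + (3 + 0*(-2)) = -4 + (3 + 0) = -4 + 3 = -1)
p = 14 (p = 2*7 = 14)
Z(w, B) = -2 (Z(w, B) = 0 - 2 = -2)
(l*p + a)*(Z(-21, -22) + 296) = (-1*14 + 502)*(-2 + 296) = (-14 + 502)*294 = 488*294 = 143472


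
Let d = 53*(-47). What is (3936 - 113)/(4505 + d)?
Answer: 3823/2014 ≈ 1.8982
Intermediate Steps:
d = -2491
(3936 - 113)/(4505 + d) = (3936 - 113)/(4505 - 2491) = 3823/2014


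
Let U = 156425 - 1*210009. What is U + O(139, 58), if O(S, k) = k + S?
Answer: -53387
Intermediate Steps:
O(S, k) = S + k
U = -53584 (U = 156425 - 210009 = -53584)
U + O(139, 58) = -53584 + (139 + 58) = -53584 + 197 = -53387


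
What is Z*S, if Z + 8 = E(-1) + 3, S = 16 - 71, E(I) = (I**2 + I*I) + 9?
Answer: -330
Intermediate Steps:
E(I) = 9 + 2*I**2 (E(I) = (I**2 + I**2) + 9 = 2*I**2 + 9 = 9 + 2*I**2)
S = -55
Z = 6 (Z = -8 + ((9 + 2*(-1)**2) + 3) = -8 + ((9 + 2*1) + 3) = -8 + ((9 + 2) + 3) = -8 + (11 + 3) = -8 + 14 = 6)
Z*S = 6*(-55) = -330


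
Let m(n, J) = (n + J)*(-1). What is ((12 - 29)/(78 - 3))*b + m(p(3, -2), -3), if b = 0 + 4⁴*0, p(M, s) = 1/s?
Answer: 7/2 ≈ 3.5000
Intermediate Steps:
p(M, s) = 1/s
b = 0 (b = 0 + 256*0 = 0 + 0 = 0)
m(n, J) = -J - n (m(n, J) = (J + n)*(-1) = -J - n)
((12 - 29)/(78 - 3))*b + m(p(3, -2), -3) = ((12 - 29)/(78 - 3))*0 + (-1*(-3) - 1/(-2)) = -17/75*0 + (3 - 1*(-½)) = -17*1/75*0 + (3 + ½) = -17/75*0 + 7/2 = 0 + 7/2 = 7/2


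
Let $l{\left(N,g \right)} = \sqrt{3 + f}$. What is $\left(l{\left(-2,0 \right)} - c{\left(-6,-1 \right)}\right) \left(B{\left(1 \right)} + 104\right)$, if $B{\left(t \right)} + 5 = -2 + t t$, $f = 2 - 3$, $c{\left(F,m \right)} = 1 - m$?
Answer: $-196 + 98 \sqrt{2} \approx -57.407$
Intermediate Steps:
$f = -1$
$B{\left(t \right)} = -7 + t^{2}$ ($B{\left(t \right)} = -5 + \left(-2 + t t\right) = -5 + \left(-2 + t^{2}\right) = -7 + t^{2}$)
$l{\left(N,g \right)} = \sqrt{2}$ ($l{\left(N,g \right)} = \sqrt{3 - 1} = \sqrt{2}$)
$\left(l{\left(-2,0 \right)} - c{\left(-6,-1 \right)}\right) \left(B{\left(1 \right)} + 104\right) = \left(\sqrt{2} - \left(1 - -1\right)\right) \left(\left(-7 + 1^{2}\right) + 104\right) = \left(\sqrt{2} - \left(1 + 1\right)\right) \left(\left(-7 + 1\right) + 104\right) = \left(\sqrt{2} - 2\right) \left(-6 + 104\right) = \left(\sqrt{2} - 2\right) 98 = \left(-2 + \sqrt{2}\right) 98 = -196 + 98 \sqrt{2}$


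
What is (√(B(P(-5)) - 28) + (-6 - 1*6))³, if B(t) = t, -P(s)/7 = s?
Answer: -1980 + 439*√7 ≈ -818.52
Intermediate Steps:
P(s) = -7*s
(√(B(P(-5)) - 28) + (-6 - 1*6))³ = (√(-7*(-5) - 28) + (-6 - 1*6))³ = (√(35 - 28) + (-6 - 6))³ = (√7 - 12)³ = (-12 + √7)³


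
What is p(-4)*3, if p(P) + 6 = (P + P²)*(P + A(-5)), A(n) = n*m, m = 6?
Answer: -1242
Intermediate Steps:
A(n) = 6*n (A(n) = n*6 = 6*n)
p(P) = -6 + (-30 + P)*(P + P²) (p(P) = -6 + (P + P²)*(P + 6*(-5)) = -6 + (P + P²)*(P - 30) = -6 + (P + P²)*(-30 + P) = -6 + (-30 + P)*(P + P²))
p(-4)*3 = (-6 + (-4)³ - 30*(-4) - 29*(-4)²)*3 = (-6 - 64 + 120 - 29*16)*3 = (-6 - 64 + 120 - 464)*3 = -414*3 = -1242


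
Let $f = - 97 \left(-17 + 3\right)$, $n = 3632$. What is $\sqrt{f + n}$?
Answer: $\sqrt{4990} \approx 70.64$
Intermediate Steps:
$f = 1358$ ($f = \left(-97\right) \left(-14\right) = 1358$)
$\sqrt{f + n} = \sqrt{1358 + 3632} = \sqrt{4990}$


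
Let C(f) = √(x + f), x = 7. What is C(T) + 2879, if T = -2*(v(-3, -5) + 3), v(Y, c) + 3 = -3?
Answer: 2879 + √13 ≈ 2882.6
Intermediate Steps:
v(Y, c) = -6 (v(Y, c) = -3 - 3 = -6)
T = 6 (T = -2*(-6 + 3) = -2*(-3) = 6)
C(f) = √(7 + f)
C(T) + 2879 = √(7 + 6) + 2879 = √13 + 2879 = 2879 + √13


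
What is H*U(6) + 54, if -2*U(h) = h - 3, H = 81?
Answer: -135/2 ≈ -67.500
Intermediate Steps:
U(h) = 3/2 - h/2 (U(h) = -(h - 3)/2 = -(-3 + h)/2 = 3/2 - h/2)
H*U(6) + 54 = 81*(3/2 - ½*6) + 54 = 81*(3/2 - 3) + 54 = 81*(-3/2) + 54 = -243/2 + 54 = -135/2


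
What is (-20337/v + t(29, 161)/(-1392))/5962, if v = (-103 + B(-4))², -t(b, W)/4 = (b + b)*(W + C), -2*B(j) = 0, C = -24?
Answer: 1331411/379505148 ≈ 0.0035083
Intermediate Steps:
B(j) = 0 (B(j) = -½*0 = 0)
t(b, W) = -8*b*(-24 + W) (t(b, W) = -4*(b + b)*(W - 24) = -4*2*b*(-24 + W) = -8*b*(-24 + W))
v = 10609 (v = (-103 + 0)² = (-103)² = 10609)
(-20337/v + t(29, 161)/(-1392))/5962 = (-20337/10609 + (8*29*(24 - 1*161))/(-1392))/5962 = (-20337*1/10609 + (8*29*(24 - 161))*(-1/1392))*(1/5962) = (-20337/10609 + (8*29*(-137))*(-1/1392))*(1/5962) = (-20337/10609 - 31784*(-1/1392))*(1/5962) = (-20337/10609 + 137/6)*(1/5962) = (1331411/63654)*(1/5962) = 1331411/379505148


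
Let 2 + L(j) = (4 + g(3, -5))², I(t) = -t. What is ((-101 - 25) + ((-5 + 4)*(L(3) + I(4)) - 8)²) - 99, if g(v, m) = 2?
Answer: 1219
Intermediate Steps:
L(j) = 34 (L(j) = -2 + (4 + 2)² = -2 + 6² = -2 + 36 = 34)
((-101 - 25) + ((-5 + 4)*(L(3) + I(4)) - 8)²) - 99 = ((-101 - 25) + ((-5 + 4)*(34 - 1*4) - 8)²) - 99 = (-126 + (-(34 - 4) - 8)²) - 99 = (-126 + (-1*30 - 8)²) - 99 = (-126 + (-30 - 8)²) - 99 = (-126 + (-38)²) - 99 = (-126 + 1444) - 99 = 1318 - 99 = 1219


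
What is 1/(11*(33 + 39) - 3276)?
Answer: -1/2484 ≈ -0.00040258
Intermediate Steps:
1/(11*(33 + 39) - 3276) = 1/(11*72 - 3276) = 1/(792 - 3276) = 1/(-2484) = -1/2484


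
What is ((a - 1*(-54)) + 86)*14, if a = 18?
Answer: 2212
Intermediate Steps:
((a - 1*(-54)) + 86)*14 = ((18 - 1*(-54)) + 86)*14 = ((18 + 54) + 86)*14 = (72 + 86)*14 = 158*14 = 2212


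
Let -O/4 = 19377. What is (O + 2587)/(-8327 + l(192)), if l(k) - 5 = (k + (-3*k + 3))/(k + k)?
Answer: 9589888/1065343 ≈ 9.0017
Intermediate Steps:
O = -77508 (O = -4*19377 = -77508)
l(k) = 5 + (3 - 2*k)/(2*k) (l(k) = 5 + (k + (-3*k + 3))/(k + k) = 5 + (k + (3 - 3*k))/((2*k)) = 5 + (3 - 2*k)*(1/(2*k)) = 5 + (3 - 2*k)/(2*k))
(O + 2587)/(-8327 + l(192)) = (-77508 + 2587)/(-8327 + (4 + (3/2)/192)) = -74921/(-8327 + (4 + (3/2)*(1/192))) = -74921/(-8327 + (4 + 1/128)) = -74921/(-8327 + 513/128) = -74921/(-1065343/128) = -74921*(-128/1065343) = 9589888/1065343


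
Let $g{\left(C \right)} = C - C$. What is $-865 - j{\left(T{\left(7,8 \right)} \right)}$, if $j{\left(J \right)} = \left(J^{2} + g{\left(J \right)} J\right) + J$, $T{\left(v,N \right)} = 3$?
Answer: $-877$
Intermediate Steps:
$g{\left(C \right)} = 0$
$j{\left(J \right)} = J + J^{2}$ ($j{\left(J \right)} = \left(J^{2} + 0 J\right) + J = \left(J^{2} + 0\right) + J = J^{2} + J = J + J^{2}$)
$-865 - j{\left(T{\left(7,8 \right)} \right)} = -865 - 3 \left(1 + 3\right) = -865 - 3 \cdot 4 = -865 - 12 = -877$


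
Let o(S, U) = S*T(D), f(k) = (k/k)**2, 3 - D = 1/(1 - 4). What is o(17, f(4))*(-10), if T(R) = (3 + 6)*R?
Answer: -5100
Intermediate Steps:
D = 10/3 (D = 3 - 1/(1 - 4) = 3 - 1/(-3) = 3 - 1*(-1/3) = 3 + 1/3 = 10/3 ≈ 3.3333)
f(k) = 1 (f(k) = 1**2 = 1)
T(R) = 9*R
o(S, U) = 30*S (o(S, U) = S*(9*(10/3)) = S*30 = 30*S)
o(17, f(4))*(-10) = (30*17)*(-10) = 510*(-10) = -5100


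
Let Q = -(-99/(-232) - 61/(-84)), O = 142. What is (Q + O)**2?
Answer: 470880046849/23736384 ≈ 19838.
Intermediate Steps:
Q = -5617/4872 (Q = -(-99*(-1/232) - 61*(-1/84)) = -(99/232 + 61/84) = -1*5617/4872 = -5617/4872 ≈ -1.1529)
(Q + O)**2 = (-5617/4872 + 142)**2 = (686207/4872)**2 = 470880046849/23736384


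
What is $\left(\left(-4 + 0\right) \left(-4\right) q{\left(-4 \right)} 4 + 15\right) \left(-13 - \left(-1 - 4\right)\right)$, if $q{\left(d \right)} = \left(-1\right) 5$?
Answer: $2440$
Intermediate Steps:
$q{\left(d \right)} = -5$
$\left(\left(-4 + 0\right) \left(-4\right) q{\left(-4 \right)} 4 + 15\right) \left(-13 - \left(-1 - 4\right)\right) = \left(\left(-4 + 0\right) \left(-4\right) \left(-5\right) 4 + 15\right) \left(-13 - \left(-1 - 4\right)\right) = \left(\left(-4\right) \left(-4\right) \left(-5\right) 4 + 15\right) \left(-13 - -5\right) = \left(16 \left(-5\right) 4 + 15\right) \left(-13 + 5\right) = \left(\left(-80\right) 4 + 15\right) \left(-8\right) = \left(-320 + 15\right) \left(-8\right) = \left(-305\right) \left(-8\right) = 2440$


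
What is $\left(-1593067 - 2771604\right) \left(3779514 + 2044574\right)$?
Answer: $-25420227995048$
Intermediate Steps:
$\left(-1593067 - 2771604\right) \left(3779514 + 2044574\right) = \left(-1593067 - 2771604\right) 5824088 = \left(-4364671\right) 5824088 = -25420227995048$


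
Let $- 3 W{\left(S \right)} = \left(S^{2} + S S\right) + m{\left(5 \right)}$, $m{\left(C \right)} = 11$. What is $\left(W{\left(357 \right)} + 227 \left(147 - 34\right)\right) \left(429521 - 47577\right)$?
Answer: $- \frac{67969226464}{3} \approx -2.2656 \cdot 10^{10}$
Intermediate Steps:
$W{\left(S \right)} = - \frac{11}{3} - \frac{2 S^{2}}{3}$ ($W{\left(S \right)} = - \frac{\left(S^{2} + S S\right) + 11}{3} = - \frac{\left(S^{2} + S^{2}\right) + 11}{3} = - \frac{2 S^{2} + 11}{3} = - \frac{11 + 2 S^{2}}{3} = - \frac{11}{3} - \frac{2 S^{2}}{3}$)
$\left(W{\left(357 \right)} + 227 \left(147 - 34\right)\right) \left(429521 - 47577\right) = \left(\left(- \frac{11}{3} - \frac{2 \cdot 357^{2}}{3}\right) + 227 \left(147 - 34\right)\right) \left(429521 - 47577\right) = \left(\left(- \frac{11}{3} - 84966\right) + 227 \cdot 113\right) 381944 = \left(\left(- \frac{11}{3} - 84966\right) + 25651\right) 381944 = \left(- \frac{254909}{3} + 25651\right) 381944 = \left(- \frac{177956}{3}\right) 381944 = - \frac{67969226464}{3}$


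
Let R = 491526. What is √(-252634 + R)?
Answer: 2*√59723 ≈ 488.77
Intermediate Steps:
√(-252634 + R) = √(-252634 + 491526) = √238892 = 2*√59723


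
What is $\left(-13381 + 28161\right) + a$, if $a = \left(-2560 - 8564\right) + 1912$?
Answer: $5568$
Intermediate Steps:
$a = -9212$ ($a = -11124 + 1912 = -9212$)
$\left(-13381 + 28161\right) + a = \left(-13381 + 28161\right) - 9212 = 14780 - 9212 = 5568$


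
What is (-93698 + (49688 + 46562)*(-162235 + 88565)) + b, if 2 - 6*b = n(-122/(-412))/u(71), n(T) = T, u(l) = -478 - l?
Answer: -78878406242843/11124 ≈ -7.0908e+9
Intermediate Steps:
b = 3709/11124 (b = 1/3 - (-122/(-412))/(6*(-478 - 1*71)) = 1/3 - (-122*(-1/412))/(6*(-478 - 71)) = 1/3 - 61/(1236*(-549)) = 1/3 - 61*(-1)/(1236*549) = 1/3 - 1/6*(-1/1854) = 1/3 + 1/11124 = 3709/11124 ≈ 0.33342)
(-93698 + (49688 + 46562)*(-162235 + 88565)) + b = (-93698 + (49688 + 46562)*(-162235 + 88565)) + 3709/11124 = (-93698 + 96250*(-73670)) + 3709/11124 = (-93698 - 7090737500) + 3709/11124 = -7090831198 + 3709/11124 = -78878406242843/11124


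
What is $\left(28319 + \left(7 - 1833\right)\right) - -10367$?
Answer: $36860$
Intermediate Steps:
$\left(28319 + \left(7 - 1833\right)\right) - -10367 = \left(28319 + \left(7 - 1833\right)\right) + 10367 = \left(28319 - 1826\right) + 10367 = 26493 + 10367 = 36860$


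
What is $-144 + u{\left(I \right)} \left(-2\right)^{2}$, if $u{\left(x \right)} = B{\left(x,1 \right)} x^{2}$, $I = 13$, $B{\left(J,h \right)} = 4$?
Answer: $2560$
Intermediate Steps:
$u{\left(x \right)} = 4 x^{2}$
$-144 + u{\left(I \right)} \left(-2\right)^{2} = -144 + 4 \cdot 13^{2} \left(-2\right)^{2} = -144 + 4 \cdot 169 \cdot 4 = -144 + 676 \cdot 4 = -144 + 2704 = 2560$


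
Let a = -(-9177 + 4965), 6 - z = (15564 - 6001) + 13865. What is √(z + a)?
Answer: I*√19210 ≈ 138.6*I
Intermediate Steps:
z = -23422 (z = 6 - ((15564 - 6001) + 13865) = 6 - (9563 + 13865) = 6 - 1*23428 = 6 - 23428 = -23422)
a = 4212 (a = -1*(-4212) = 4212)
√(z + a) = √(-23422 + 4212) = √(-19210) = I*√19210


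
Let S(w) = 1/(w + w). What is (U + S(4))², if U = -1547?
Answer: 153140625/64 ≈ 2.3928e+6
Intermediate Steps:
S(w) = 1/(2*w)
(U + S(4))² = (-1547 + (½)/4)² = (-1547 + (½)*(¼))² = (-1547 + ⅛)² = (-12375/8)² = 153140625/64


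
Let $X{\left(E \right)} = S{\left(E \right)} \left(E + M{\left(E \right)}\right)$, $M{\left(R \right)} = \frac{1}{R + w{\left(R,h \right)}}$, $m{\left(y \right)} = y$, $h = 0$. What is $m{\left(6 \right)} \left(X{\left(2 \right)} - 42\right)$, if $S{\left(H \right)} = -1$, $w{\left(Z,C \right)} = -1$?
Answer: $-270$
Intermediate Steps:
$M{\left(R \right)} = \frac{1}{-1 + R}$ ($M{\left(R \right)} = \frac{1}{R - 1} = \frac{1}{-1 + R}$)
$X{\left(E \right)} = - E - \frac{1}{-1 + E}$ ($X{\left(E \right)} = - (E + \frac{1}{-1 + E}) = - E - \frac{1}{-1 + E}$)
$m{\left(6 \right)} \left(X{\left(2 \right)} - 42\right) = 6 \left(\frac{-1 + 2 - 2^{2}}{-1 + 2} - 42\right) = 6 \left(\frac{-1 + 2 - 4}{1} - 42\right) = 6 \left(1 \left(-1 + 2 - 4\right) - 42\right) = 6 \left(1 \left(-3\right) - 42\right) = 6 \left(-3 - 42\right) = 6 \left(-45\right) = -270$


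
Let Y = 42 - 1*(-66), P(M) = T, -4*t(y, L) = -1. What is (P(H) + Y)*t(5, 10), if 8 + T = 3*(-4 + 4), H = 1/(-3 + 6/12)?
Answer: 25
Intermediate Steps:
t(y, L) = 1/4 (t(y, L) = -1/4*(-1) = 1/4)
H = -2/5 (H = 1/(-3 + 6*(1/12)) = 1/(-3 + 1/2) = 1/(-5/2) = -2/5 ≈ -0.40000)
T = -8 (T = -8 + 3*(-4 + 4) = -8 + 3*0 = -8 + 0 = -8)
P(M) = -8
Y = 108 (Y = 42 + 66 = 108)
(P(H) + Y)*t(5, 10) = (-8 + 108)*(1/4) = 100*(1/4) = 25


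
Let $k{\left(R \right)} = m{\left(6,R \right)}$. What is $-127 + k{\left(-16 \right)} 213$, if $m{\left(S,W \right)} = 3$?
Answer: $512$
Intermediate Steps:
$k{\left(R \right)} = 3$
$-127 + k{\left(-16 \right)} 213 = -127 + 3 \cdot 213 = -127 + 639 = 512$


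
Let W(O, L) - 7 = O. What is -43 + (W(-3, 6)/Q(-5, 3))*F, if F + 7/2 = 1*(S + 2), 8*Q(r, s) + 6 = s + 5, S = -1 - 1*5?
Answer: -163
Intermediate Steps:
S = -6 (S = -1 - 5 = -6)
Q(r, s) = -⅛ + s/8 (Q(r, s) = -¾ + (s + 5)/8 = -¾ + (5 + s)/8 = -¾ + (5/8 + s/8) = -⅛ + s/8)
W(O, L) = 7 + O
F = -15/2 (F = -7/2 + 1*(-6 + 2) = -7/2 + 1*(-4) = -7/2 - 4 = -15/2 ≈ -7.5000)
-43 + (W(-3, 6)/Q(-5, 3))*F = -43 + ((7 - 3)/(-⅛ + (⅛)*3))*(-15/2) = -43 + (4/(-⅛ + 3/8))*(-15/2) = -43 + (4/(¼))*(-15/2) = -43 + (4*4)*(-15/2) = -43 + 16*(-15/2) = -43 - 120 = -163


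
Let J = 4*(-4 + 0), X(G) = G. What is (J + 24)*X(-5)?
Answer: -40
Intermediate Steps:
J = -16 (J = 4*(-4) = -16)
(J + 24)*X(-5) = (-16 + 24)*(-5) = 8*(-5) = -40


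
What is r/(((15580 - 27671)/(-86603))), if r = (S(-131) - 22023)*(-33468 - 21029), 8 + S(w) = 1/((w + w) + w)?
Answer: 40863197163757144/4751763 ≈ 8.5996e+9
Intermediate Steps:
S(w) = -8 + 1/(3*w) (S(w) = -8 + 1/((w + w) + w) = -8 + 1/(2*w + w) = -8 + 1/(3*w))
r = 471845053448/393 (r = ((-8 + (1/3)/(-131)) - 22023)*(-33468 - 21029) = ((-8 + (1/3)*(-1/131)) - 22023)*(-54497) = ((-8 - 1/393) - 22023)*(-54497) = (-3145/393 - 22023)*(-54497) = -8658184/393*(-54497) = 471845053448/393 ≈ 1.2006e+9)
r/(((15580 - 27671)/(-86603))) = 471845053448/(393*(((15580 - 27671)/(-86603)))) = 471845053448/(393*((-12091*(-1/86603)))) = 471845053448/(393*(12091/86603)) = (471845053448/393)*(86603/12091) = 40863197163757144/4751763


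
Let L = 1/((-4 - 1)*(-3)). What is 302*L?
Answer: 302/15 ≈ 20.133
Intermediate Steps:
L = 1/15 (L = 1/(-5*(-3)) = 1/15 ≈ 0.066667)
302*L = 302*(1/15) = 302/15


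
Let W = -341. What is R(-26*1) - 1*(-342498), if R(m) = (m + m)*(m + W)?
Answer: 361582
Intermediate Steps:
R(m) = 2*m*(-341 + m) (R(m) = (m + m)*(m - 341) = (2*m)*(-341 + m) = 2*m*(-341 + m))
R(-26*1) - 1*(-342498) = 2*(-26*1)*(-341 - 26*1) - 1*(-342498) = 2*(-26)*(-341 - 26) + 342498 = 2*(-26)*(-367) + 342498 = 19084 + 342498 = 361582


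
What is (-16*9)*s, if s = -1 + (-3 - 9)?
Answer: 1872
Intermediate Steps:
s = -13 (s = -1 - 12 = -13)
(-16*9)*s = -16*9*(-13) = -144*(-13) = 1872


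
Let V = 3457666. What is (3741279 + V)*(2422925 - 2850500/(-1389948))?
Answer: 6061048453007034500/347487 ≈ 1.7443e+13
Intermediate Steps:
(3741279 + V)*(2422925 - 2850500/(-1389948)) = (3741279 + 3457666)*(2422925 - 2850500/(-1389948)) = 7198945*(2422925 - 2850500*(-1/1389948)) = 7198945*(2422925 + 712625/347487) = 7198945*(841935652100/347487) = 6061048453007034500/347487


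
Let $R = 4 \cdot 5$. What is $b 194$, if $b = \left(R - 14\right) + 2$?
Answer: $1552$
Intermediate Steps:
$R = 20$
$b = 8$ ($b = \left(20 - 14\right) + 2 = 6 + 2 = 8$)
$b 194 = 8 \cdot 194 = 1552$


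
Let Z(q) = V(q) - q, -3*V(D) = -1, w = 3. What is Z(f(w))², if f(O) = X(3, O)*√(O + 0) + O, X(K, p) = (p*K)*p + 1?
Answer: 21232/9 + 448*√3/3 ≈ 2617.8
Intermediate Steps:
V(D) = ⅓ (V(D) = -⅓*(-1) = ⅓)
X(K, p) = 1 + K*p² (X(K, p) = (K*p)*p + 1 = K*p² + 1 = 1 + K*p²)
f(O) = O + √O*(1 + 3*O²) (f(O) = (1 + 3*O²)*√(O + 0) + O = (1 + 3*O²)*√O + O = √O*(1 + 3*O²) + O = O + √O*(1 + 3*O²))
Z(q) = ⅓ - q
Z(f(w))² = (⅓ - (3 + √3*(1 + 3*3²)))² = (⅓ - (3 + √3*(1 + 3*9)))² = (⅓ - (3 + √3*(1 + 27)))² = (⅓ - (3 + √3*28))² = (⅓ - (3 + 28*√3))² = (⅓ + (-3 - 28*√3))² = (-8/3 - 28*√3)²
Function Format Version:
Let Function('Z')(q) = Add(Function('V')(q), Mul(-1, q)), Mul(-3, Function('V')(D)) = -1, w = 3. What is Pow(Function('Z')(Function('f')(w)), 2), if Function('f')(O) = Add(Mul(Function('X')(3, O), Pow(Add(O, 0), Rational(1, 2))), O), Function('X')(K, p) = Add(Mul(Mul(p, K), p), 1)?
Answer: Add(Rational(21232, 9), Mul(Rational(448, 3), Pow(3, Rational(1, 2)))) ≈ 2617.8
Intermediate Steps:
Function('V')(D) = Rational(1, 3) (Function('V')(D) = Mul(Rational(-1, 3), -1) = Rational(1, 3))
Function('X')(K, p) = Add(1, Mul(K, Pow(p, 2))) (Function('X')(K, p) = Add(Mul(Mul(K, p), p), 1) = Add(Mul(K, Pow(p, 2)), 1) = Add(1, Mul(K, Pow(p, 2))))
Function('f')(O) = Add(O, Mul(Pow(O, Rational(1, 2)), Add(1, Mul(3, Pow(O, 2))))) (Function('f')(O) = Add(Mul(Add(1, Mul(3, Pow(O, 2))), Pow(Add(O, 0), Rational(1, 2))), O) = Add(Mul(Add(1, Mul(3, Pow(O, 2))), Pow(O, Rational(1, 2))), O) = Add(Mul(Pow(O, Rational(1, 2)), Add(1, Mul(3, Pow(O, 2)))), O) = Add(O, Mul(Pow(O, Rational(1, 2)), Add(1, Mul(3, Pow(O, 2))))))
Function('Z')(q) = Add(Rational(1, 3), Mul(-1, q))
Pow(Function('Z')(Function('f')(w)), 2) = Pow(Add(Rational(1, 3), Mul(-1, Add(3, Mul(Pow(3, Rational(1, 2)), Add(1, Mul(3, Pow(3, 2))))))), 2) = Pow(Add(Rational(1, 3), Mul(-1, Add(3, Mul(Pow(3, Rational(1, 2)), Add(1, Mul(3, 9)))))), 2) = Pow(Add(Rational(1, 3), Mul(-1, Add(3, Mul(Pow(3, Rational(1, 2)), Add(1, 27))))), 2) = Pow(Add(Rational(1, 3), Mul(-1, Add(3, Mul(Pow(3, Rational(1, 2)), 28)))), 2) = Pow(Add(Rational(1, 3), Mul(-1, Add(3, Mul(28, Pow(3, Rational(1, 2)))))), 2) = Pow(Add(Rational(1, 3), Add(-3, Mul(-28, Pow(3, Rational(1, 2))))), 2) = Pow(Add(Rational(-8, 3), Mul(-28, Pow(3, Rational(1, 2)))), 2)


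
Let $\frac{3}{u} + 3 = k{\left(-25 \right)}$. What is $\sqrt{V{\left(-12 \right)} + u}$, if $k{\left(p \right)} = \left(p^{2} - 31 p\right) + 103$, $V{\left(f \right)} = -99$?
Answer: $\frac{i \sqrt{247495}}{50} \approx 9.9498 i$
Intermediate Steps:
$k{\left(p \right)} = 103 + p^{2} - 31 p$
$u = \frac{1}{500}$ ($u = \frac{3}{-3 + \left(103 + \left(-25\right)^{2} - -775\right)} = \frac{3}{-3 + \left(103 + 625 + 775\right)} = \frac{3}{-3 + 1503} = \frac{3}{1500} = 3 \cdot \frac{1}{1500} = \frac{1}{500} \approx 0.002$)
$\sqrt{V{\left(-12 \right)} + u} = \sqrt{-99 + \frac{1}{500}} = \sqrt{- \frac{49499}{500}} = \frac{i \sqrt{247495}}{50}$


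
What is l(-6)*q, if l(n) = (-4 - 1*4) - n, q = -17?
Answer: 34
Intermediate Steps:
l(n) = -8 - n (l(n) = (-4 - 4) - n = -8 - n)
l(-6)*q = (-8 - 1*(-6))*(-17) = (-8 + 6)*(-17) = -2*(-17) = 34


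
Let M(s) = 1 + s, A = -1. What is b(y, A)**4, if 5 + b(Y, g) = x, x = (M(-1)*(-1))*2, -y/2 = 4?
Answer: 625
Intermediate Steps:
y = -8 (y = -2*4 = -8)
x = 0 (x = ((1 - 1)*(-1))*2 = (0*(-1))*2 = 0*2 = 0)
b(Y, g) = -5 (b(Y, g) = -5 + 0 = -5)
b(y, A)**4 = (-5)**4 = 625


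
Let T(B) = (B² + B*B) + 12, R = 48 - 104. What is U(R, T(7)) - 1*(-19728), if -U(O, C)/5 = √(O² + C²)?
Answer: 19728 - 10*√3809 ≈ 19111.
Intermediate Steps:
R = -56
T(B) = 12 + 2*B² (T(B) = (B² + B²) + 12 = 2*B² + 12 = 12 + 2*B²)
U(O, C) = -5*√(C² + O²) (U(O, C) = -5*√(O² + C²) = -5*√(C² + O²))
U(R, T(7)) - 1*(-19728) = -5*√((12 + 2*7²)² + (-56)²) - 1*(-19728) = -5*√((12 + 2*49)² + 3136) + 19728 = -5*√((12 + 98)² + 3136) + 19728 = -5*√(110² + 3136) + 19728 = -5*√(12100 + 3136) + 19728 = -10*√3809 + 19728 = 19728 - 10*√3809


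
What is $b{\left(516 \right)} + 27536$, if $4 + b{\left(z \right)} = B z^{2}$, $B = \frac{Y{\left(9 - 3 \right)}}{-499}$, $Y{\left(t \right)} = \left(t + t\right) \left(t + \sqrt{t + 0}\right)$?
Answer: $- \frac{5431964}{499} - \frac{3195072 \sqrt{6}}{499} \approx -26570.0$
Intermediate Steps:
$Y{\left(t \right)} = 2 t \left(t + \sqrt{t}\right)$
$B = - \frac{72}{499} - \frac{12 \sqrt{6}}{499}$ ($B = \frac{2 \left(9 - 3\right)^{2} + 2 \left(9 - 3\right)^{\frac{3}{2}}}{-499} = \left(2 \cdot 6^{2} + 2 \cdot 6^{\frac{3}{2}}\right) \left(- \frac{1}{499}\right) = \left(2 \cdot 36 + 2 \cdot 6 \sqrt{6}\right) \left(- \frac{1}{499}\right) = \left(72 + 12 \sqrt{6}\right) \left(- \frac{1}{499}\right) = - \frac{72}{499} - \frac{12 \sqrt{6}}{499} \approx -0.20319$)
$b{\left(z \right)} = -4 + z^{2} \left(- \frac{72}{499} - \frac{12 \sqrt{6}}{499}\right)$ ($b{\left(z \right)} = -4 + \left(- \frac{72}{499} - \frac{12 \sqrt{6}}{499}\right) z^{2} = -4 + z^{2} \left(- \frac{72}{499} - \frac{12 \sqrt{6}}{499}\right)$)
$b{\left(516 \right)} + 27536 = \left(-4 + \frac{12 \cdot 516^{2} \left(-6 - \sqrt{6}\right)}{499}\right) + 27536 = \left(-4 + \frac{12}{499} \cdot 266256 \left(-6 - \sqrt{6}\right)\right) + 27536 = \left(-4 - \left(\frac{19170432}{499} + \frac{3195072 \sqrt{6}}{499}\right)\right) + 27536 = \left(- \frac{19172428}{499} - \frac{3195072 \sqrt{6}}{499}\right) + 27536 = - \frac{5431964}{499} - \frac{3195072 \sqrt{6}}{499}$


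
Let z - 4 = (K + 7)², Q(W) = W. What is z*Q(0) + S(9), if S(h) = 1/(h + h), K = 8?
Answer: 1/18 ≈ 0.055556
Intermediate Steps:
S(h) = 1/(2*h)
z = 229 (z = 4 + (8 + 7)² = 4 + 15² = 4 + 225 = 229)
z*Q(0) + S(9) = 229*0 + (½)/9 = 0 + (½)*(⅑) = 0 + 1/18 = 1/18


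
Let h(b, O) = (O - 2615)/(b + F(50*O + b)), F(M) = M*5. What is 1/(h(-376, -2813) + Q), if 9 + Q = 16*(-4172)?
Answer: -352753/23550140319 ≈ -1.4979e-5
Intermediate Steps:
F(M) = 5*M
h(b, O) = (-2615 + O)/(6*b + 250*O) (h(b, O) = (O - 2615)/(b + 5*(50*O + b)) = (-2615 + O)/(b + 5*(b + 50*O)) = (-2615 + O)/(b + (5*b + 250*O)) = (-2615 + O)/(6*b + 250*O))
Q = -66761 (Q = -9 + 16*(-4172) = -9 - 66752 = -66761)
1/(h(-376, -2813) + Q) = 1/((-2615 - 2813)/(2*(3*(-376) + 125*(-2813))) - 66761) = 1/((½)*(-5428)/(-1128 - 351625) - 66761) = 1/((½)*(-5428)/(-352753) - 66761) = 1/((½)*(-1/352753)*(-5428) - 66761) = 1/(2714/352753 - 66761) = 1/(-23550140319/352753) = -352753/23550140319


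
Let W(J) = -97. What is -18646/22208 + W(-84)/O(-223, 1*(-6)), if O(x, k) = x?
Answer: -1001941/2476192 ≈ -0.40463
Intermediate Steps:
-18646/22208 + W(-84)/O(-223, 1*(-6)) = -18646/22208 - 97/(-223) = -18646*1/22208 - 97*(-1/223) = -9323/11104 + 97/223 = -1001941/2476192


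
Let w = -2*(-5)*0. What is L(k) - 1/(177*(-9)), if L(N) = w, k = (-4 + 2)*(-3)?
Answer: 1/1593 ≈ 0.00062775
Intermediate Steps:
k = 6 (k = -2*(-3) = 6)
w = 0 (w = 10*0 = 0)
L(N) = 0
L(k) - 1/(177*(-9)) = 0 - 1/(177*(-9)) = 0 - 1/(-1593) = 0 - 1*(-1/1593) = 0 + 1/1593 = 1/1593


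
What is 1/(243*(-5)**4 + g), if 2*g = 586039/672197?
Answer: 1344394/204180424789 ≈ 6.5843e-6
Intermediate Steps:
g = 586039/1344394 (g = (586039/672197)/2 = (586039*(1/672197))/2 = (1/2)*(586039/672197) = 586039/1344394 ≈ 0.43591)
1/(243*(-5)**4 + g) = 1/(243*(-5)**4 + 586039/1344394) = 1/(243*625 + 586039/1344394) = 1/(151875 + 586039/1344394) = 1/(204180424789/1344394) = 1344394/204180424789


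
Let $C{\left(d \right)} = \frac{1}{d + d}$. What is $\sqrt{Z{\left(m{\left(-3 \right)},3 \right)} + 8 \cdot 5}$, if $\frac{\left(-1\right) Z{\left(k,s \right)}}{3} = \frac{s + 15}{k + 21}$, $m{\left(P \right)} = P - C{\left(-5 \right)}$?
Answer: $\frac{10 \sqrt{12127}}{181} \approx 6.0841$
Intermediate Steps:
$C{\left(d \right)} = \frac{1}{2 d}$
$m{\left(P \right)} = \frac{1}{10} + P$ ($m{\left(P \right)} = P - \frac{1}{2 \left(-5\right)} = P - \frac{1}{2} \left(- \frac{1}{5}\right) = P - - \frac{1}{10} = P + \frac{1}{10} = \frac{1}{10} + P$)
$Z{\left(k,s \right)} = - \frac{3 \left(15 + s\right)}{21 + k}$ ($Z{\left(k,s \right)} = - 3 \frac{s + 15}{k + 21} = - 3 \frac{15 + s}{21 + k} = - \frac{3 \left(15 + s\right)}{21 + k}$)
$\sqrt{Z{\left(m{\left(-3 \right)},3 \right)} + 8 \cdot 5} = \sqrt{\frac{3 \left(-15 - 3\right)}{21 + \left(\frac{1}{10} - 3\right)} + 8 \cdot 5} = \sqrt{\frac{3 \left(-15 - 3\right)}{21 - \frac{29}{10}} + 40} = \sqrt{3 \frac{1}{\frac{181}{10}} \left(-18\right) + 40} = \sqrt{3 \cdot \frac{10}{181} \left(-18\right) + 40} = \sqrt{- \frac{540}{181} + 40} = \sqrt{\frac{6700}{181}} = \frac{10 \sqrt{12127}}{181}$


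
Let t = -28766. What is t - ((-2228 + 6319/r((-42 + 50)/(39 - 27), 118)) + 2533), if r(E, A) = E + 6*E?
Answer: -425951/14 ≈ -30425.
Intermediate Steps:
r(E, A) = 7*E
t - ((-2228 + 6319/r((-42 + 50)/(39 - 27), 118)) + 2533) = -28766 - ((-2228 + 6319/((7*((-42 + 50)/(39 - 27))))) + 2533) = -28766 - ((-2228 + 6319/((7*(8/12)))) + 2533) = -28766 - ((-2228 + 6319/((7*(8*(1/12))))) + 2533) = -28766 - ((-2228 + 6319/((7*(⅔)))) + 2533) = -28766 - ((-2228 + 6319/(14/3)) + 2533) = -28766 - ((-2228 + 6319*(3/14)) + 2533) = -28766 - ((-2228 + 18957/14) + 2533) = -28766 - (-12235/14 + 2533) = -28766 - 1*23227/14 = -28766 - 23227/14 = -425951/14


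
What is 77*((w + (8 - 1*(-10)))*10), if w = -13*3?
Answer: -16170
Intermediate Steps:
w = -39
77*((w + (8 - 1*(-10)))*10) = 77*((-39 + (8 - 1*(-10)))*10) = 77*((-39 + (8 + 10))*10) = 77*((-39 + 18)*10) = 77*(-21*10) = 77*(-210) = -16170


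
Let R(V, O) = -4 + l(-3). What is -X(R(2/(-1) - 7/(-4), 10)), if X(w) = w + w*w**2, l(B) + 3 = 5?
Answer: 10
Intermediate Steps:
l(B) = 2 (l(B) = -3 + 5 = 2)
R(V, O) = -2 (R(V, O) = -4 + 2 = -2)
X(w) = w + w**3
-X(R(2/(-1) - 7/(-4), 10)) = -(-2 + (-2)**3) = -(-2 - 8) = -1*(-10) = 10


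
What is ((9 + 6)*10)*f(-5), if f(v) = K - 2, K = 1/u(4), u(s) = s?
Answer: -525/2 ≈ -262.50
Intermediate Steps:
K = 1/4 ≈ 0.25000
f(v) = -7/4 (f(v) = 1/4 - 2 = -7/4)
((9 + 6)*10)*f(-5) = ((9 + 6)*10)*(-7/4) = (15*10)*(-7/4) = 150*(-7/4) = -525/2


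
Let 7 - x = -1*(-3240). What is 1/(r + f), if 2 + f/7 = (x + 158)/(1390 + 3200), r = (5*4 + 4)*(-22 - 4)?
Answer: -306/196663 ≈ -0.0015560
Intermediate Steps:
x = -3233 (x = 7 - (-1)*(-3240) = 7 - 1*3240 = 7 - 3240 = -3233)
r = -624 (r = (20 + 4)*(-26) = 24*(-26) = -624)
f = -5719/306 (f = -14 + 7*((-3233 + 158)/(1390 + 3200)) = -14 + 7*(-3075/4590) = -14 + 7*(-3075*1/4590) = -14 + 7*(-205/306) = -14 - 1435/306 = -5719/306 ≈ -18.690)
1/(r + f) = 1/(-624 - 5719/306) = 1/(-196663/306) = -306/196663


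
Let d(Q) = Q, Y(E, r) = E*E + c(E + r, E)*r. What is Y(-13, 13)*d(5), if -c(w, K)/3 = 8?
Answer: -715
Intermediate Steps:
c(w, K) = -24 (c(w, K) = -3*8 = -24)
Y(E, r) = E² - 24*r (Y(E, r) = E*E - 24*r = E² - 24*r)
Y(-13, 13)*d(5) = ((-13)² - 24*13)*5 = (169 - 312)*5 = -143*5 = -715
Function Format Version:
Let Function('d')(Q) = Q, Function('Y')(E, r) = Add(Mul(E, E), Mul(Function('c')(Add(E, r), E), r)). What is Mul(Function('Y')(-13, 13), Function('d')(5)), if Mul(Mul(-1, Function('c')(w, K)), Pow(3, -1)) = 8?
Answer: -715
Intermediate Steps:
Function('c')(w, K) = -24 (Function('c')(w, K) = Mul(-3, 8) = -24)
Function('Y')(E, r) = Add(Pow(E, 2), Mul(-24, r)) (Function('Y')(E, r) = Add(Mul(E, E), Mul(-24, r)) = Add(Pow(E, 2), Mul(-24, r)))
Mul(Function('Y')(-13, 13), Function('d')(5)) = Mul(Add(Pow(-13, 2), Mul(-24, 13)), 5) = Mul(Add(169, -312), 5) = Mul(-143, 5) = -715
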